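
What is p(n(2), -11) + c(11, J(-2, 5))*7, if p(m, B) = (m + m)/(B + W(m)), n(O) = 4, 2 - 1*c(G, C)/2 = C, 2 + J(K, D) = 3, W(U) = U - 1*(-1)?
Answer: 38/3 ≈ 12.667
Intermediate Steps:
W(U) = 1 + U (W(U) = U + 1 = 1 + U)
J(K, D) = 1 (J(K, D) = -2 + 3 = 1)
c(G, C) = 4 - 2*C
p(m, B) = 2*m/(1 + B + m) (p(m, B) = (m + m)/(B + (1 + m)) = (2*m)/(1 + B + m) = 2*m/(1 + B + m))
p(n(2), -11) + c(11, J(-2, 5))*7 = 2*4/(1 - 11 + 4) + (4 - 2*1)*7 = 2*4/(-6) + (4 - 2)*7 = 2*4*(-⅙) + 2*7 = -4/3 + 14 = 38/3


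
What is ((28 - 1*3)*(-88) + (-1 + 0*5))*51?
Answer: -112251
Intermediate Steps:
((28 - 1*3)*(-88) + (-1 + 0*5))*51 = ((28 - 3)*(-88) + (-1 + 0))*51 = (25*(-88) - 1)*51 = (-2200 - 1)*51 = -2201*51 = -112251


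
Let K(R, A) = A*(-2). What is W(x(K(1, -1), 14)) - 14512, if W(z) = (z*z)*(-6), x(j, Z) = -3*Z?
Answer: -25096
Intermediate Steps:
K(R, A) = -2*A
W(z) = -6*z² (W(z) = z²*(-6) = -6*z²)
W(x(K(1, -1), 14)) - 14512 = -6*(-3*14)² - 14512 = -6*(-42)² - 14512 = -6*1764 - 14512 = -10584 - 14512 = -25096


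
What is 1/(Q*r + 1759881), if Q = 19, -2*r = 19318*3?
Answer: 1/1209318 ≈ 8.2691e-7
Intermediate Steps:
r = -28977 (r = -9659*3 = -½*57954 = -28977)
1/(Q*r + 1759881) = 1/(19*(-28977) + 1759881) = 1/(-550563 + 1759881) = 1/1209318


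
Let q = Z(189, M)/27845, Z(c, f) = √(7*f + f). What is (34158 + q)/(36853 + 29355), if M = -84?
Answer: 17079/33104 + I*√42/460890440 ≈ 0.51592 + 1.4061e-8*I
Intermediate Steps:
Z(c, f) = 2*√2*√f (Z(c, f) = √(8*f) = 2*√2*√f)
q = 4*I*√42/27845 (q = (2*√2*√(-84))/27845 = (2*√2*(2*I*√21))*(1/27845) = (4*I*√42)*(1/27845) = 4*I*√42/27845 ≈ 0.00093097*I)
(34158 + q)/(36853 + 29355) = (34158 + 4*I*√42/27845)/(36853 + 29355) = (34158 + 4*I*√42/27845)/66208 = (34158 + 4*I*√42/27845)*(1/66208) = 17079/33104 + I*√42/460890440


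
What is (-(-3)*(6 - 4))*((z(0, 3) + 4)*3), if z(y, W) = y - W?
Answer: 18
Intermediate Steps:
(-(-3)*(6 - 4))*((z(0, 3) + 4)*3) = (-(-3)*(6 - 4))*(((0 - 1*3) + 4)*3) = (-(-3)*2)*(((0 - 3) + 4)*3) = (-1*(-6))*((-3 + 4)*3) = 6*(1*3) = 6*3 = 18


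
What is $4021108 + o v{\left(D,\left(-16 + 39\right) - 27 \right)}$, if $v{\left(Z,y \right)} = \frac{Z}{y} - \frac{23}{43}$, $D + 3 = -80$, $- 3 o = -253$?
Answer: $\frac{691923803}{172} \approx 4.0228 \cdot 10^{6}$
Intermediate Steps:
$o = \frac{253}{3}$ ($o = \left(- \frac{1}{3}\right) \left(-253\right) = \frac{253}{3} \approx 84.333$)
$D = -83$ ($D = -3 - 80 = -83$)
$v{\left(Z,y \right)} = - \frac{23}{43} + \frac{Z}{y}$ ($v{\left(Z,y \right)} = \frac{Z}{y} - \frac{23}{43} = - \frac{23}{43} + \frac{Z}{y}$)
$4021108 + o v{\left(D,\left(-16 + 39\right) - 27 \right)} = 4021108 + \frac{253 \left(- \frac{23}{43} - \frac{83}{\left(-16 + 39\right) - 27}\right)}{3} = 4021108 + \frac{253 \left(- \frac{23}{43} - \frac{83}{23 - 27}\right)}{3} = 4021108 + \frac{253 \left(- \frac{23}{43} - \frac{83}{-4}\right)}{3} = 4021108 + \frac{253 \left(- \frac{23}{43} - - \frac{83}{4}\right)}{3} = 4021108 + \frac{253 \left(- \frac{23}{43} + \frac{83}{4}\right)}{3} = 4021108 + \frac{253}{3} \cdot \frac{3477}{172} = 4021108 + \frac{293227}{172} = \frac{691923803}{172}$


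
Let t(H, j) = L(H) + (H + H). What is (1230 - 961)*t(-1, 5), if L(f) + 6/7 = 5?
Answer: 4035/7 ≈ 576.43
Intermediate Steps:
L(f) = 29/7 (L(f) = -6/7 + 5 = 29/7)
t(H, j) = 29/7 + 2*H (t(H, j) = 29/7 + (H + H) = 29/7 + 2*H)
(1230 - 961)*t(-1, 5) = (1230 - 961)*(29/7 + 2*(-1)) = 269*(29/7 - 2) = 269*(15/7) = 4035/7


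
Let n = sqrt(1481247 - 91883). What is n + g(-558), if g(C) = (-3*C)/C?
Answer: -3 + 2*sqrt(347341) ≈ 1175.7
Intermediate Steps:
g(C) = -3
n = 2*sqrt(347341) (n = sqrt(1389364) = 2*sqrt(347341) ≈ 1178.7)
n + g(-558) = 2*sqrt(347341) - 3 = -3 + 2*sqrt(347341)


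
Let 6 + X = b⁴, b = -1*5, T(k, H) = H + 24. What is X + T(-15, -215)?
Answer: 428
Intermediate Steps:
T(k, H) = 24 + H
b = -5
X = 619 (X = -6 + (-5)⁴ = -6 + 625 = 619)
X + T(-15, -215) = 619 + (24 - 215) = 619 - 191 = 428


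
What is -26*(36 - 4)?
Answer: -832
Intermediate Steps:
-26*(36 - 4) = -26*32 = -832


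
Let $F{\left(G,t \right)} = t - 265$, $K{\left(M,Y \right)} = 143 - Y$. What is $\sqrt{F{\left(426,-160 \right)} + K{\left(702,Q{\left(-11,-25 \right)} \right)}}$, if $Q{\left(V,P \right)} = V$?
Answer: $i \sqrt{271} \approx 16.462 i$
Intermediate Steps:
$F{\left(G,t \right)} = -265 + t$
$\sqrt{F{\left(426,-160 \right)} + K{\left(702,Q{\left(-11,-25 \right)} \right)}} = \sqrt{\left(-265 - 160\right) + \left(143 - -11\right)} = \sqrt{-425 + \left(143 + 11\right)} = \sqrt{-425 + 154} = \sqrt{-271} = i \sqrt{271}$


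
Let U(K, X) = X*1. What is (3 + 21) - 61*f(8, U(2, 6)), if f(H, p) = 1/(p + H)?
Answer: 275/14 ≈ 19.643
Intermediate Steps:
U(K, X) = X
f(H, p) = 1/(H + p)
(3 + 21) - 61*f(8, U(2, 6)) = (3 + 21) - 61/(8 + 6) = 24 - 61/14 = 275/14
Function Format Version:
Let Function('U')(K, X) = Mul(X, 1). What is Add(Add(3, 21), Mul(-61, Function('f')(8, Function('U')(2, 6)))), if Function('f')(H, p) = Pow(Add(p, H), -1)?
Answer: Rational(275, 14) ≈ 19.643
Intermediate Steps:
Function('U')(K, X) = X
Function('f')(H, p) = Pow(Add(H, p), -1)
Add(Add(3, 21), Mul(-61, Function('f')(8, Function('U')(2, 6)))) = Add(Add(3, 21), Mul(-61, Pow(Add(8, 6), -1))) = Add(24, Mul(-61, Pow(14, -1))) = Add(24, Mul(-61, Rational(1, 14))) = Add(24, Rational(-61, 14)) = Rational(275, 14)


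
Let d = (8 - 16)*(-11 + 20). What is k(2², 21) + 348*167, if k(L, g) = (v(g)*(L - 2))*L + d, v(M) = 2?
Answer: 58060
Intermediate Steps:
d = -72 (d = -8*9 = -72)
k(L, g) = -72 + L*(-4 + 2*L) (k(L, g) = (2*(L - 2))*L - 72 = (2*(-2 + L))*L - 72 = (-4 + 2*L)*L - 72 = L*(-4 + 2*L) - 72 = -72 + L*(-4 + 2*L))
k(2², 21) + 348*167 = (-72 - 4*2² + 2*(2²)²) + 348*167 = (-72 - 4*4 + 2*4²) + 58116 = (-72 - 16 + 2*16) + 58116 = (-72 - 16 + 32) + 58116 = -56 + 58116 = 58060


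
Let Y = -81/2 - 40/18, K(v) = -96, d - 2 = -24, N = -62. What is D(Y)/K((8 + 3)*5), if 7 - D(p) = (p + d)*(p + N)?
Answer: 2193757/31104 ≈ 70.530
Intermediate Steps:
d = -22 (d = 2 - 24 = -22)
Y = -769/18 (Y = -81*1/2 - 40*1/18 = -81/2 - 20/9 = -769/18 ≈ -42.722)
D(p) = 7 - (-62 + p)*(-22 + p) (D(p) = 7 - (p - 22)*(p - 62) = 7 - (-22 + p)*(-62 + p) = 7 - (-62 + p)*(-22 + p))
D(Y)/K((8 + 3)*5) = (-1357 - (-769/18)**2 + 84*(-769/18))/(-96) = (-1357 - 1*591361/324 - 10766/3)*(-1/96) = (-1357 - 591361/324 - 10766/3)*(-1/96) = -2193757/324*(-1/96) = 2193757/31104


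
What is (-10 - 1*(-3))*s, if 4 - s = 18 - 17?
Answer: -21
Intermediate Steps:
s = 3 (s = 4 - (18 - 17) = 4 - 1*1 = 4 - 1 = 3)
(-10 - 1*(-3))*s = (-10 - 1*(-3))*3 = (-10 + 3)*3 = -7*3 = -21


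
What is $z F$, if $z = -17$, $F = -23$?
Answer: $391$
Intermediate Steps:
$z F = \left(-17\right) \left(-23\right) = 391$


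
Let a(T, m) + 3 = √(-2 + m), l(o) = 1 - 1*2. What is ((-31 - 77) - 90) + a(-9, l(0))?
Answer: -201 + I*√3 ≈ -201.0 + 1.732*I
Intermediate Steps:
l(o) = -1 (l(o) = 1 - 2 = -1)
a(T, m) = -3 + √(-2 + m)
((-31 - 77) - 90) + a(-9, l(0)) = ((-31 - 77) - 90) + (-3 + √(-2 - 1)) = (-108 - 90) + (-3 + √(-3)) = -198 + (-3 + I*√3) = -201 + I*√3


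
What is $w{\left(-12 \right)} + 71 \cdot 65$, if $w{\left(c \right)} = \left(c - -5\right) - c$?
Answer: $4620$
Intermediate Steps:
$w{\left(c \right)} = 5$ ($w{\left(c \right)} = \left(c + 5\right) - c = \left(5 + c\right) - c = 5$)
$w{\left(-12 \right)} + 71 \cdot 65 = 5 + 71 \cdot 65 = 5 + 4615 = 4620$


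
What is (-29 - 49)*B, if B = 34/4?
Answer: -663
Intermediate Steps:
B = 17/2 (B = 34*(1/4) = 17/2 ≈ 8.5000)
(-29 - 49)*B = (-29 - 49)*(17/2) = -78*17/2 = -663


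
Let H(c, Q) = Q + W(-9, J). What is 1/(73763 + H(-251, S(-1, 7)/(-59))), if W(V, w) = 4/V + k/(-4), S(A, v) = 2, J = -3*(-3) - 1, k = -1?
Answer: 2124/156672127 ≈ 1.3557e-5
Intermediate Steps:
J = 8 (J = 9 - 1 = 8)
W(V, w) = 1/4 + 4/V (W(V, w) = 4/V - 1/(-4) = 4/V - 1*(-1/4) = 4/V + 1/4 = 1/4 + 4/V)
H(c, Q) = -7/36 + Q (H(c, Q) = Q + (1/4)*(16 - 9)/(-9) = Q + (1/4)*(-1/9)*7 = Q - 7/36 = -7/36 + Q)
1/(73763 + H(-251, S(-1, 7)/(-59))) = 1/(73763 + (-7/36 + 2/(-59))) = 1/(73763 + (-7/36 + 2*(-1/59))) = 1/(73763 + (-7/36 - 2/59)) = 1/(73763 - 485/2124) = 1/(156672127/2124) = 2124/156672127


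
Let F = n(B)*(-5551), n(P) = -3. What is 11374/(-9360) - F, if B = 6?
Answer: -77941727/4680 ≈ -16654.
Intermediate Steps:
F = 16653 (F = -3*(-5551) = 16653)
11374/(-9360) - F = 11374/(-9360) - 1*16653 = 11374*(-1/9360) - 16653 = -5687/4680 - 16653 = -77941727/4680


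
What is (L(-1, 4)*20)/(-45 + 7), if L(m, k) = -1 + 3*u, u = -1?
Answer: 40/19 ≈ 2.1053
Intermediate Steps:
L(m, k) = -4 (L(m, k) = -1 + 3*(-1) = -1 - 3 = -4)
(L(-1, 4)*20)/(-45 + 7) = (-4*20)/(-45 + 7) = -80/(-38) = -80*(-1/38) = 40/19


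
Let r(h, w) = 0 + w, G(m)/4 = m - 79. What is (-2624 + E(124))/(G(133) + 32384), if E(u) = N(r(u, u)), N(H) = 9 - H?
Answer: -2739/32600 ≈ -0.084018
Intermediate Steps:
G(m) = -316 + 4*m (G(m) = 4*(m - 79) = 4*(-79 + m) = -316 + 4*m)
r(h, w) = w
E(u) = 9 - u
(-2624 + E(124))/(G(133) + 32384) = (-2624 + (9 - 1*124))/((-316 + 4*133) + 32384) = (-2624 + (9 - 124))/((-316 + 532) + 32384) = (-2624 - 115)/(216 + 32384) = -2739/32600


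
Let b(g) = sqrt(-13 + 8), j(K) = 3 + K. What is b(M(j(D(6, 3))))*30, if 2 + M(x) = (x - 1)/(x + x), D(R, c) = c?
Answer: 30*I*sqrt(5) ≈ 67.082*I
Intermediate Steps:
M(x) = -2 + (-1 + x)/(2*x) (M(x) = -2 + (x - 1)/(x + x) = -2 + (-1 + x)/((2*x)) = -2 + (-1 + x)*(1/(2*x)) = -2 + (-1 + x)/(2*x))
b(g) = I*sqrt(5) (b(g) = sqrt(-5) = I*sqrt(5))
b(M(j(D(6, 3))))*30 = (I*sqrt(5))*30 = 30*I*sqrt(5)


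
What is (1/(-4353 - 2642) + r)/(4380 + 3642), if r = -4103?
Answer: -14350243/28056945 ≈ -0.51147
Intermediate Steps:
(1/(-4353 - 2642) + r)/(4380 + 3642) = (1/(-4353 - 2642) - 4103)/(4380 + 3642) = (1/(-6995) - 4103)/8022 = (-1/6995 - 4103)*(1/8022) = -28700486/6995*1/8022 = -14350243/28056945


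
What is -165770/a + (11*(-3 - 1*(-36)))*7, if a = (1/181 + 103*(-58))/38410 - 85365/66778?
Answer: 19662749034736841/166420497651 ≈ 1.1815e+5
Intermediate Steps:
a = -166420497651/116063669845 (a = (1/181 - 5974)*(1/38410) - 85365*1/66778 = -1081293/181*1/38410 - 85365/66778 = -1081293/6952210 - 85365/66778 = -166420497651/116063669845 ≈ -1.4339)
-165770/a + (11*(-3 - 1*(-36)))*7 = -165770/(-166420497651/116063669845) + (11*(-3 - 1*(-36)))*7 = -165770*(-116063669845/166420497651) + (11*(-3 + 36))*7 = 19239874550205650/166420497651 + (11*33)*7 = 19239874550205650/166420497651 + 363*7 = 19239874550205650/166420497651 + 2541 = 19662749034736841/166420497651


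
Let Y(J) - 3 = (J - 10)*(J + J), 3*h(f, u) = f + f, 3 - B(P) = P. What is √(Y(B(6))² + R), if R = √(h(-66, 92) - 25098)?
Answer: √(6561 + I*√25142) ≈ 81.006 + 0.9787*I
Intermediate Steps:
B(P) = 3 - P
h(f, u) = 2*f/3 (h(f, u) = (f + f)/3 = (2*f)/3 = 2*f/3)
Y(J) = 3 + 2*J*(-10 + J) (Y(J) = 3 + (J - 10)*(J + J) = 3 + (-10 + J)*(2*J) = 3 + 2*J*(-10 + J))
R = I*√25142 (R = √((⅔)*(-66) - 25098) = √(-44 - 25098) = √(-25142) = I*√25142 ≈ 158.56*I)
√(Y(B(6))² + R) = √((3 - 20*(3 - 1*6) + 2*(3 - 1*6)²)² + I*√25142) = √((3 - 20*(3 - 6) + 2*(3 - 6)²)² + I*√25142) = √((3 - 20*(-3) + 2*(-3)²)² + I*√25142) = √((3 + 60 + 2*9)² + I*√25142) = √((3 + 60 + 18)² + I*√25142) = √(81² + I*√25142) = √(6561 + I*√25142)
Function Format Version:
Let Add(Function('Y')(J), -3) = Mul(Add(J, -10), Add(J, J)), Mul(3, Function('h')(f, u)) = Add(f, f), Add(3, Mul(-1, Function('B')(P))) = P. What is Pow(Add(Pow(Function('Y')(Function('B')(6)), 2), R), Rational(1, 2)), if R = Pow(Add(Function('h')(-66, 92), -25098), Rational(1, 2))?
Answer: Pow(Add(6561, Mul(I, Pow(25142, Rational(1, 2)))), Rational(1, 2)) ≈ Add(81.006, Mul(0.9787, I))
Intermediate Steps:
Function('B')(P) = Add(3, Mul(-1, P))
Function('h')(f, u) = Mul(Rational(2, 3), f) (Function('h')(f, u) = Mul(Rational(1, 3), Add(f, f)) = Mul(Rational(1, 3), Mul(2, f)) = Mul(Rational(2, 3), f))
Function('Y')(J) = Add(3, Mul(2, J, Add(-10, J))) (Function('Y')(J) = Add(3, Mul(Add(J, -10), Add(J, J))) = Add(3, Mul(Add(-10, J), Mul(2, J))) = Add(3, Mul(2, J, Add(-10, J))))
R = Mul(I, Pow(25142, Rational(1, 2))) (R = Pow(Add(Mul(Rational(2, 3), -66), -25098), Rational(1, 2)) = Pow(Add(-44, -25098), Rational(1, 2)) = Pow(-25142, Rational(1, 2)) = Mul(I, Pow(25142, Rational(1, 2))) ≈ Mul(158.56, I))
Pow(Add(Pow(Function('Y')(Function('B')(6)), 2), R), Rational(1, 2)) = Pow(Add(Pow(Add(3, Mul(-20, Add(3, Mul(-1, 6))), Mul(2, Pow(Add(3, Mul(-1, 6)), 2))), 2), Mul(I, Pow(25142, Rational(1, 2)))), Rational(1, 2)) = Pow(Add(Pow(Add(3, Mul(-20, Add(3, -6)), Mul(2, Pow(Add(3, -6), 2))), 2), Mul(I, Pow(25142, Rational(1, 2)))), Rational(1, 2)) = Pow(Add(Pow(Add(3, Mul(-20, -3), Mul(2, Pow(-3, 2))), 2), Mul(I, Pow(25142, Rational(1, 2)))), Rational(1, 2)) = Pow(Add(Pow(Add(3, 60, Mul(2, 9)), 2), Mul(I, Pow(25142, Rational(1, 2)))), Rational(1, 2)) = Pow(Add(Pow(Add(3, 60, 18), 2), Mul(I, Pow(25142, Rational(1, 2)))), Rational(1, 2)) = Pow(Add(Pow(81, 2), Mul(I, Pow(25142, Rational(1, 2)))), Rational(1, 2)) = Pow(Add(6561, Mul(I, Pow(25142, Rational(1, 2)))), Rational(1, 2))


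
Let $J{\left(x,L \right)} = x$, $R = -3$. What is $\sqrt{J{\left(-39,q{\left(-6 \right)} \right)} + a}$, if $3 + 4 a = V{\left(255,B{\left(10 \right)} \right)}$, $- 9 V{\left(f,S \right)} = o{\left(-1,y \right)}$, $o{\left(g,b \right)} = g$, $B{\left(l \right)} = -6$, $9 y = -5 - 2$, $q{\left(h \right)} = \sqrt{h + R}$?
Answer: $\frac{i \sqrt{1430}}{6} \approx 6.3026 i$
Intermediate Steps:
$q{\left(h \right)} = \sqrt{-3 + h}$ ($q{\left(h \right)} = \sqrt{h - 3} = \sqrt{-3 + h}$)
$y = - \frac{7}{9}$ ($y = \frac{-5 - 2}{9} = \frac{1}{9} \left(-7\right) = - \frac{7}{9} \approx -0.77778$)
$V{\left(f,S \right)} = \frac{1}{9}$ ($V{\left(f,S \right)} = \left(- \frac{1}{9}\right) \left(-1\right) = \frac{1}{9}$)
$a = - \frac{13}{18}$ ($a = - \frac{3}{4} + \frac{1}{4} \cdot \frac{1}{9} = - \frac{3}{4} + \frac{1}{36} = - \frac{13}{18} \approx -0.72222$)
$\sqrt{J{\left(-39,q{\left(-6 \right)} \right)} + a} = \sqrt{-39 - \frac{13}{18}} = \sqrt{- \frac{715}{18}} = \frac{i \sqrt{1430}}{6}$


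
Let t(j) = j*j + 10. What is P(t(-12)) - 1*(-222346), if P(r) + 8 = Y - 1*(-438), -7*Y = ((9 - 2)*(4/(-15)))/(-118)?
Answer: 197156758/885 ≈ 2.2278e+5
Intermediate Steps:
Y = -2/885 (Y = -(9 - 2)*(4/(-15))/(7*(-118)) = -7*(4*(-1/15))*(-1)/(7*118) = -7*(-4/15)*(-1)/(7*118) = -(-4)*(-1)/(15*118) = -⅐*14/885 = -2/885 ≈ -0.0022599)
t(j) = 10 + j² (t(j) = j² + 10 = 10 + j²)
P(r) = 380548/885 (P(r) = -8 + (-2/885 - 1*(-438)) = -8 + (-2/885 + 438) = -8 + 387628/885 = 380548/885)
P(t(-12)) - 1*(-222346) = 380548/885 - 1*(-222346) = 380548/885 + 222346 = 197156758/885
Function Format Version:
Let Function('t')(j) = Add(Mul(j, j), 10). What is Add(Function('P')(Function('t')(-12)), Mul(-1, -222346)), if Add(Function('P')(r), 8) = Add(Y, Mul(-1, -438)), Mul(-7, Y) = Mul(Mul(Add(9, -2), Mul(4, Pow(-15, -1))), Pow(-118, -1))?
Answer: Rational(197156758, 885) ≈ 2.2278e+5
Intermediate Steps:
Y = Rational(-2, 885) (Y = Mul(Rational(-1, 7), Mul(Mul(Add(9, -2), Mul(4, Pow(-15, -1))), Pow(-118, -1))) = Mul(Rational(-1, 7), Mul(Mul(7, Mul(4, Rational(-1, 15))), Rational(-1, 118))) = Mul(Rational(-1, 7), Mul(Mul(7, Rational(-4, 15)), Rational(-1, 118))) = Mul(Rational(-1, 7), Mul(Rational(-28, 15), Rational(-1, 118))) = Mul(Rational(-1, 7), Rational(14, 885)) = Rational(-2, 885) ≈ -0.0022599)
Function('t')(j) = Add(10, Pow(j, 2)) (Function('t')(j) = Add(Pow(j, 2), 10) = Add(10, Pow(j, 2)))
Function('P')(r) = Rational(380548, 885) (Function('P')(r) = Add(-8, Add(Rational(-2, 885), Mul(-1, -438))) = Add(-8, Add(Rational(-2, 885), 438)) = Add(-8, Rational(387628, 885)) = Rational(380548, 885))
Add(Function('P')(Function('t')(-12)), Mul(-1, -222346)) = Add(Rational(380548, 885), Mul(-1, -222346)) = Add(Rational(380548, 885), 222346) = Rational(197156758, 885)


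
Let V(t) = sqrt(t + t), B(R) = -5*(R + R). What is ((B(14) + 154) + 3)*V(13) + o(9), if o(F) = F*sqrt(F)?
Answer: 27 + 17*sqrt(26) ≈ 113.68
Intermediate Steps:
B(R) = -10*R
V(t) = sqrt(2)*sqrt(t) (V(t) = sqrt(2*t) = sqrt(2)*sqrt(t))
o(F) = F**(3/2)
((B(14) + 154) + 3)*V(13) + o(9) = ((-10*14 + 154) + 3)*(sqrt(2)*sqrt(13)) + 9**(3/2) = ((-140 + 154) + 3)*sqrt(26) + 27 = (14 + 3)*sqrt(26) + 27 = 17*sqrt(26) + 27 = 27 + 17*sqrt(26)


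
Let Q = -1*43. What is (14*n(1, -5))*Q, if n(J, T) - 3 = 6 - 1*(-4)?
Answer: -7826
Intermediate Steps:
n(J, T) = 13 (n(J, T) = 3 + (6 - 1*(-4)) = 3 + (6 + 4) = 3 + 10 = 13)
Q = -43
(14*n(1, -5))*Q = (14*13)*(-43) = 182*(-43) = -7826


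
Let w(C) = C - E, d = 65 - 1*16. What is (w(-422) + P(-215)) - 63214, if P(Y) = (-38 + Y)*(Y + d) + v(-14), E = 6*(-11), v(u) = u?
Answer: -21586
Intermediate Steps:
d = 49 (d = 65 - 16 = 49)
E = -66
w(C) = 66 + C (w(C) = C - 1*(-66) = C + 66 = 66 + C)
P(Y) = -14 + (-38 + Y)*(49 + Y) (P(Y) = (-38 + Y)*(Y + 49) - 14 = (-38 + Y)*(49 + Y) - 14 = -14 + (-38 + Y)*(49 + Y))
(w(-422) + P(-215)) - 63214 = ((66 - 422) + (-1876 + (-215)² + 11*(-215))) - 63214 = (-356 + (-1876 + 46225 - 2365)) - 63214 = (-356 + 41984) - 63214 = 41628 - 63214 = -21586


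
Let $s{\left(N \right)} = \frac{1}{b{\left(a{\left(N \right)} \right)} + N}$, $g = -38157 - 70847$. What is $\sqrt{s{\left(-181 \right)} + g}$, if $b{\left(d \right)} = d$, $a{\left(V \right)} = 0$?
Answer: $\frac{5 i \sqrt{142843209}}{181} \approx 330.16 i$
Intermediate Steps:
$g = -109004$ ($g = -38157 - 70847 = -109004$)
$s{\left(N \right)} = \frac{1}{N}$ ($s{\left(N \right)} = \frac{1}{0 + N} = \frac{1}{N}$)
$\sqrt{s{\left(-181 \right)} + g} = \sqrt{\frac{1}{-181} - 109004} = \sqrt{- \frac{1}{181} - 109004} = \sqrt{- \frac{19729725}{181}} = \frac{5 i \sqrt{142843209}}{181}$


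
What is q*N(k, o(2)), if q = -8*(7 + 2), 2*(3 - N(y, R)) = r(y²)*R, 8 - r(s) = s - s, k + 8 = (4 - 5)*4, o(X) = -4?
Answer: -1368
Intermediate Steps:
k = -12 (k = -8 + (4 - 5)*4 = -8 - 1*4 = -8 - 4 = -12)
r(s) = 8 (r(s) = 8 - (s - s) = 8 - 1*0 = 8 + 0 = 8)
N(y, R) = 3 - 4*R
q = -72 (q = -8*9 = -72)
q*N(k, o(2)) = -72*(3 - 4*(-4)) = -72*(3 + 16) = -72*19 = -1368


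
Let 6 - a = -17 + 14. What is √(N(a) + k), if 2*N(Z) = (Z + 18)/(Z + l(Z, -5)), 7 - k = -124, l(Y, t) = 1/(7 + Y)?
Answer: √2785595/145 ≈ 11.510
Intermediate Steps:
k = 131 (k = 7 - 1*(-124) = 7 + 124 = 131)
a = 9 (a = 6 - (-17 + 14) = 6 - 1*(-3) = 6 + 3 = 9)
N(Z) = (18 + Z)/(2*(Z + 1/(7 + Z))) (N(Z) = ((Z + 18)/(Z + 1/(7 + Z)))/2 = ((18 + Z)/(Z + 1/(7 + Z)))/2 = (18 + Z)/(2*(Z + 1/(7 + Z))))
√(N(a) + k) = √((7 + 9)*(18 + 9)/(2*(1 + 9*(7 + 9))) + 131) = √((½)*16*27/(1 + 9*16) + 131) = √((½)*16*27/(1 + 144) + 131) = √((½)*16*27/145 + 131) = √((½)*(1/145)*16*27 + 131) = √(216/145 + 131) = √(19211/145) = √2785595/145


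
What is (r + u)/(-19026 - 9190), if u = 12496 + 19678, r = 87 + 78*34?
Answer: -34913/28216 ≈ -1.2373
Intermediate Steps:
r = 2739 (r = 87 + 2652 = 2739)
u = 32174
(r + u)/(-19026 - 9190) = (2739 + 32174)/(-19026 - 9190) = 34913/(-28216) = 34913*(-1/28216) = -34913/28216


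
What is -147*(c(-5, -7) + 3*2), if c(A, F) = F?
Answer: 147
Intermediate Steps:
-147*(c(-5, -7) + 3*2) = -147*(-7 + 3*2) = -147*(-7 + 6) = -147*(-1) = 147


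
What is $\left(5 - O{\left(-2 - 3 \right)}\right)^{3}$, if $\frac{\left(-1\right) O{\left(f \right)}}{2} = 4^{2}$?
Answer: $50653$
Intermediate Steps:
$O{\left(f \right)} = -32$ ($O{\left(f \right)} = - 2 \cdot 4^{2} = \left(-2\right) 16 = -32$)
$\left(5 - O{\left(-2 - 3 \right)}\right)^{3} = \left(5 - -32\right)^{3} = \left(5 + 32\right)^{3} = 37^{3} = 50653$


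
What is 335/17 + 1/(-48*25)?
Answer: 401983/20400 ≈ 19.705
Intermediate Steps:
335/17 + 1/(-48*25) = 335*(1/17) - 1/48*1/25 = 335/17 - 1/1200 = 401983/20400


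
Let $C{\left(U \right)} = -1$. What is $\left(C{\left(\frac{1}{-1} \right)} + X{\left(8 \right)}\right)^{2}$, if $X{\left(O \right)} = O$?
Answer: $49$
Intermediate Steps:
$\left(C{\left(\frac{1}{-1} \right)} + X{\left(8 \right)}\right)^{2} = \left(-1 + 8\right)^{2} = 7^{2} = 49$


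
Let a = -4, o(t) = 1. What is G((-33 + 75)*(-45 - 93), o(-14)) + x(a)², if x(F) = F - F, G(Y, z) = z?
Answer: 1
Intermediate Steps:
x(F) = 0
G((-33 + 75)*(-45 - 93), o(-14)) + x(a)² = 1 + 0² = 1 + 0 = 1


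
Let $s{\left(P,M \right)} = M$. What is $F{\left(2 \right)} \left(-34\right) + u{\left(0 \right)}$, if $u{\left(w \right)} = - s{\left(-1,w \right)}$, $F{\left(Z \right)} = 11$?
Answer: $-374$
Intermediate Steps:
$u{\left(w \right)} = - w$
$F{\left(2 \right)} \left(-34\right) + u{\left(0 \right)} = 11 \left(-34\right) - 0 = -374 + 0 = -374$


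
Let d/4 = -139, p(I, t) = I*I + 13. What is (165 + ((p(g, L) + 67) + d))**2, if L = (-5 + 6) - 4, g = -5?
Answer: 81796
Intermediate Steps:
L = -3 (L = 1 - 4 = -3)
p(I, t) = 13 + I**2 (p(I, t) = I**2 + 13 = 13 + I**2)
d = -556 (d = 4*(-139) = -556)
(165 + ((p(g, L) + 67) + d))**2 = (165 + (((13 + (-5)**2) + 67) - 556))**2 = (165 + (((13 + 25) + 67) - 556))**2 = (165 + ((38 + 67) - 556))**2 = (165 + (105 - 556))**2 = (165 - 451)**2 = (-286)**2 = 81796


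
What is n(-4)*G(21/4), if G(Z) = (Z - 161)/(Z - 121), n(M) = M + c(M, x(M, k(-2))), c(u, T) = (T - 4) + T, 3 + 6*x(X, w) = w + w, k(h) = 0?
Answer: -5607/463 ≈ -12.110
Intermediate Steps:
x(X, w) = -1/2 + w/3 (x(X, w) = -1/2 + (w + w)/6 = -1/2 + (2*w)/6 = -1/2 + w/3)
c(u, T) = -4 + 2*T (c(u, T) = (-4 + T) + T = -4 + 2*T)
n(M) = -5 + M (n(M) = M + (-4 + 2*(-1/2 + (1/3)*0)) = M + (-4 + 2*(-1/2 + 0)) = M + (-4 + 2*(-1/2)) = M + (-4 - 1) = M - 5 = -5 + M)
G(Z) = (-161 + Z)/(-121 + Z)
n(-4)*G(21/4) = (-5 - 4)*((-161 + 21/4)/(-121 + 21/4)) = -9*(-161 + 21*(1/4))/(-121 + 21*(1/4)) = -9*(-161 + 21/4)/(-121 + 21/4) = -9*(-623)/((-463/4)*4) = -(-36)*(-623)/(463*4) = -9*623/463 = -5607/463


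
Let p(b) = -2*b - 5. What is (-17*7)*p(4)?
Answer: 1547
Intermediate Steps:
p(b) = -5 - 2*b
(-17*7)*p(4) = (-17*7)*(-5 - 2*4) = -119*(-5 - 8) = -119*(-13) = 1547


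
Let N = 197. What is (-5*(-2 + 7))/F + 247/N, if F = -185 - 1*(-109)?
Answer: 23697/14972 ≈ 1.5828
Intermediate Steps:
F = -76 (F = -185 + 109 = -76)
(-5*(-2 + 7))/F + 247/N = -5*(-2 + 7)/(-76) + 247/197 = -5*5*(-1/76) + 247*(1/197) = -25*(-1/76) + 247/197 = 25/76 + 247/197 = 23697/14972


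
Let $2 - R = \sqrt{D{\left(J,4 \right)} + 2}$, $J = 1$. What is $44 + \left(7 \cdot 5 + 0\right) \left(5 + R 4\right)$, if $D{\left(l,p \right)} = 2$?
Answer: $219$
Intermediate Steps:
$R = 0$ ($R = 2 - \sqrt{2 + 2} = 2 - \sqrt{4} = 2 - 2 = 0$)
$44 + \left(7 \cdot 5 + 0\right) \left(5 + R 4\right) = 44 + \left(7 \cdot 5 + 0\right) \left(5 + 0 \cdot 4\right) = 44 + \left(35 + 0\right) \left(5 + 0\right) = 44 + 35 \cdot 5 = 44 + 175 = 219$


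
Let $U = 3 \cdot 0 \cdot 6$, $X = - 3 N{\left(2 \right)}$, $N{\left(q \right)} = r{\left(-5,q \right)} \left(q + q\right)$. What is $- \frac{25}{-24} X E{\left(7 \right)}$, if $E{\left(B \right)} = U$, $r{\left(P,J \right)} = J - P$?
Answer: $0$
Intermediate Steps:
$N{\left(q \right)} = 2 q \left(5 + q\right)$ ($N{\left(q \right)} = \left(q - -5\right) \left(q + q\right) = \left(q + 5\right) 2 q = \left(5 + q\right) 2 q = 2 q \left(5 + q\right)$)
$X = -84$ ($X = - 3 \cdot 2 \cdot 2 \left(5 + 2\right) = - 3 \cdot 2 \cdot 2 \cdot 7 = \left(-3\right) 28 = -84$)
$U = 0$ ($U = 0 \cdot 6 = 0$)
$E{\left(B \right)} = 0$
$- \frac{25}{-24} X E{\left(7 \right)} = - \frac{25}{-24} \left(-84\right) 0 = \left(-25\right) \left(- \frac{1}{24}\right) \left(-84\right) 0 = \frac{25}{24} \left(-84\right) 0 = \left(- \frac{175}{2}\right) 0 = 0$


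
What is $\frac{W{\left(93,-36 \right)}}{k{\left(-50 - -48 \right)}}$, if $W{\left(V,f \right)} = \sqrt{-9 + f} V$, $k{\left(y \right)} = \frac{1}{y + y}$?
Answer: $- 1116 i \sqrt{5} \approx - 2495.5 i$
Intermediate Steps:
$k{\left(y \right)} = \frac{1}{2 y}$
$W{\left(V,f \right)} = V \sqrt{-9 + f}$
$\frac{W{\left(93,-36 \right)}}{k{\left(-50 - -48 \right)}} = \frac{93 \sqrt{-9 - 36}}{\frac{1}{2} \frac{1}{-50 - -48}} = \frac{93 \sqrt{-45}}{\frac{1}{2} \frac{1}{-50 + 48}} = \frac{93 \cdot 3 i \sqrt{5}}{\frac{1}{2} \frac{1}{-2}} = \frac{279 i \sqrt{5}}{\frac{1}{2} \left(- \frac{1}{2}\right)} = \frac{279 i \sqrt{5}}{- \frac{1}{4}} = 279 i \sqrt{5} \left(-4\right) = - 1116 i \sqrt{5}$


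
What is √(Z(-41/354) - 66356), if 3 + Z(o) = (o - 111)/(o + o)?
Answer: 7*I*√9040254/82 ≈ 256.67*I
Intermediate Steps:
Z(o) = -3 + (-111 + o)/(2*o) (Z(o) = -3 + (o - 111)/(o + o) = -3 + (-111 + o)/((2*o)) = -3 + (-111 + o)*(1/(2*o)) = -3 + (-111 + o)/(2*o))
√(Z(-41/354) - 66356) = √((-111 - (-205)/354)/(2*((-41/354))) - 66356) = √((-111 - (-205)/354)/(2*((-41*1/354))) - 66356) = √((-111 - 5*(-41/354))/(2*(-41/354)) - 66356) = √((½)*(-354/41)*(-111 + 205/354) - 66356) = √((½)*(-354/41)*(-39089/354) - 66356) = √(39089/82 - 66356) = √(-5402103/82) = 7*I*√9040254/82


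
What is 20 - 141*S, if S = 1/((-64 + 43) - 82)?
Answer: 2201/103 ≈ 21.369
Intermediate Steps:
S = -1/103 (S = 1/(-21 - 82) = 1/(-103) = -1/103 ≈ -0.0097087)
20 - 141*S = 20 - 141*(-1/103) = 20 + 141/103 = 2201/103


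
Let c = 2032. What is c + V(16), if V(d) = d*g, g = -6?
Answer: 1936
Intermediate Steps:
V(d) = -6*d (V(d) = d*(-6) = -6*d)
c + V(16) = 2032 - 6*16 = 2032 - 96 = 1936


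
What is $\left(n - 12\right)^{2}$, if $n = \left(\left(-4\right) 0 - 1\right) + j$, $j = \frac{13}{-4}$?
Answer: $\frac{4225}{16} \approx 264.06$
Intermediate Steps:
$j = - \frac{13}{4}$ ($j = 13 \left(- \frac{1}{4}\right) = - \frac{13}{4} \approx -3.25$)
$n = - \frac{17}{4}$ ($n = \left(\left(-4\right) 0 - 1\right) - \frac{13}{4} = \left(0 - 1\right) - \frac{13}{4} = -1 - \frac{13}{4} = - \frac{17}{4} \approx -4.25$)
$\left(n - 12\right)^{2} = \left(- \frac{17}{4} - 12\right)^{2} = \left(- \frac{65}{4}\right)^{2} = \frac{4225}{16}$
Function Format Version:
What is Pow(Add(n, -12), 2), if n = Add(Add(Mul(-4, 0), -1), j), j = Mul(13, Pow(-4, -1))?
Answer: Rational(4225, 16) ≈ 264.06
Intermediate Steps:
j = Rational(-13, 4) (j = Mul(13, Rational(-1, 4)) = Rational(-13, 4) ≈ -3.2500)
n = Rational(-17, 4) (n = Add(Add(Mul(-4, 0), -1), Rational(-13, 4)) = Add(Add(0, -1), Rational(-13, 4)) = Add(-1, Rational(-13, 4)) = Rational(-17, 4) ≈ -4.2500)
Pow(Add(n, -12), 2) = Pow(Add(Rational(-17, 4), -12), 2) = Pow(Rational(-65, 4), 2) = Rational(4225, 16)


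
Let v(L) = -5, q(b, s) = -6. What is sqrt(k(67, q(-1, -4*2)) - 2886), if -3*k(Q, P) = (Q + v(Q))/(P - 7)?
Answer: 2*I*sqrt(1096797)/39 ≈ 53.707*I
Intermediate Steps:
k(Q, P) = -(-5 + Q)/(3*(-7 + P)) (k(Q, P) = -(Q - 5)/(3*(P - 7)) = -(-5 + Q)/(3*(-7 + P)))
sqrt(k(67, q(-1, -4*2)) - 2886) = sqrt((5 - 1*67)/(3*(-7 - 6)) - 2886) = sqrt((1/3)*(5 - 67)/(-13) - 2886) = sqrt((1/3)*(-1/13)*(-62) - 2886) = sqrt(62/39 - 2886) = sqrt(-112492/39) = 2*I*sqrt(1096797)/39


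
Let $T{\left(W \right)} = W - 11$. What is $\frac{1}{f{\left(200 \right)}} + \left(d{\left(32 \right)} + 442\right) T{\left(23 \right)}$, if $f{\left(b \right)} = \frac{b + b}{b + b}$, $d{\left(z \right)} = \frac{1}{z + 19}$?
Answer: $\frac{90189}{17} \approx 5305.2$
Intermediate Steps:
$T{\left(W \right)} = -11 + W$
$d{\left(z \right)} = \frac{1}{19 + z}$
$f{\left(b \right)} = 1$ ($f{\left(b \right)} = \frac{2 b}{2 b} = 2 b \frac{1}{2 b} = 1$)
$\frac{1}{f{\left(200 \right)}} + \left(d{\left(32 \right)} + 442\right) T{\left(23 \right)} = 1^{-1} + \left(\frac{1}{19 + 32} + 442\right) \left(-11 + 23\right) = 1 + \left(\frac{1}{51} + 442\right) 12 = 1 + \frac{22543}{51} \cdot 12 = 1 + \frac{90172}{17} = \frac{90189}{17}$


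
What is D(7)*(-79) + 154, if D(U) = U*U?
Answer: -3717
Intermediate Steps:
D(U) = U²
D(7)*(-79) + 154 = 7²*(-79) + 154 = 49*(-79) + 154 = -3871 + 154 = -3717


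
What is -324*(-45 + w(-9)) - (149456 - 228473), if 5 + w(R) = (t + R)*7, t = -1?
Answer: 117897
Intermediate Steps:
w(R) = -12 + 7*R (w(R) = -5 + (-1 + R)*7 = -5 + (-7 + 7*R) = -12 + 7*R)
-324*(-45 + w(-9)) - (149456 - 228473) = -324*(-45 + (-12 + 7*(-9))) - (149456 - 228473) = -324*(-45 + (-12 - 63)) - 1*(-79017) = -324*(-45 - 75) + 79017 = -324*(-120) + 79017 = 38880 + 79017 = 117897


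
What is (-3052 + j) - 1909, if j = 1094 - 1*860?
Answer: -4727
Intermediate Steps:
j = 234 (j = 1094 - 860 = 234)
(-3052 + j) - 1909 = (-3052 + 234) - 1909 = -2818 - 1909 = -4727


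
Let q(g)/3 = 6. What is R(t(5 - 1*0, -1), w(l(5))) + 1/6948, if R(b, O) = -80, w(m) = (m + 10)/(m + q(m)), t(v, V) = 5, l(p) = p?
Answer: -555839/6948 ≈ -80.000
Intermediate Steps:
q(g) = 18 (q(g) = 3*6 = 18)
w(m) = (10 + m)/(18 + m) (w(m) = (m + 10)/(m + 18) = (10 + m)/(18 + m))
R(t(5 - 1*0, -1), w(l(5))) + 1/6948 = -80 + 1/6948 = -555839/6948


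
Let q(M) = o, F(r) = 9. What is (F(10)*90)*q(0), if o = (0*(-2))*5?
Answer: 0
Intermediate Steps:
o = 0 (o = 0*5 = 0)
q(M) = 0
(F(10)*90)*q(0) = (9*90)*0 = 810*0 = 0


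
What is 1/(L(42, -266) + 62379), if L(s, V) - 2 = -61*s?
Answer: 1/59819 ≈ 1.6717e-5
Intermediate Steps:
L(s, V) = 2 - 61*s
1/(L(42, -266) + 62379) = 1/((2 - 61*42) + 62379) = 1/((2 - 2562) + 62379) = 1/(-2560 + 62379) = 1/59819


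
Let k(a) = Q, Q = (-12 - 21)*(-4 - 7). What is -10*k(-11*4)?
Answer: -3630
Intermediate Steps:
Q = 363 (Q = -33*(-11) = 363)
k(a) = 363
-10*k(-11*4) = -10*363 = -3630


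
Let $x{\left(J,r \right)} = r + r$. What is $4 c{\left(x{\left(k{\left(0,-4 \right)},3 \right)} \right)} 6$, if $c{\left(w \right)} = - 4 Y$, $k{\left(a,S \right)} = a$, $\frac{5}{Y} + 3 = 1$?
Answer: $240$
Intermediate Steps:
$Y = - \frac{5}{2}$ ($Y = \frac{5}{-3 + 1} = \frac{5}{-2} = 5 \left(- \frac{1}{2}\right) = - \frac{5}{2} \approx -2.5$)
$x{\left(J,r \right)} = 2 r$
$c{\left(w \right)} = 10$ ($c{\left(w \right)} = \left(-4\right) \left(- \frac{5}{2}\right) = 10$)
$4 c{\left(x{\left(k{\left(0,-4 \right)},3 \right)} \right)} 6 = 4 \cdot 10 \cdot 6 = 40 \cdot 6 = 240$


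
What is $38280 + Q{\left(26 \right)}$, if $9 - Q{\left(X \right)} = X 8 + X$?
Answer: $38055$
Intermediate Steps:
$Q{\left(X \right)} = 9 - 9 X$ ($Q{\left(X \right)} = 9 - \left(X 8 + X\right) = 9 - \left(8 X + X\right) = 9 - 9 X$)
$38280 + Q{\left(26 \right)} = 38280 + \left(9 - 234\right) = 38280 - 225 = 38055$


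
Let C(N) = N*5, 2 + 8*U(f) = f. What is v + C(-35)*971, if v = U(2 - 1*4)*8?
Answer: -169929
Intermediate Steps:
U(f) = -¼ + f/8
C(N) = 5*N
v = -4 (v = (-¼ + (2 - 1*4)/8)*8 = (-¼ + (2 - 4)/8)*8 = (-¼ + (⅛)*(-2))*8 = (-¼ - ¼)*8 = -½*8 = -4)
v + C(-35)*971 = -4 + (5*(-35))*971 = -4 - 175*971 = -4 - 169925 = -169929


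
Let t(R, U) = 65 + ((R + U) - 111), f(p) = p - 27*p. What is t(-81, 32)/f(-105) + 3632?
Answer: 1983053/546 ≈ 3632.0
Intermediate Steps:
f(p) = -26*p
t(R, U) = -46 + R + U (t(R, U) = 65 + (-111 + R + U) = -46 + R + U)
t(-81, 32)/f(-105) + 3632 = (-46 - 81 + 32)/((-26*(-105))) + 3632 = -95/2730 + 3632 = -95*1/2730 + 3632 = -19/546 + 3632 = 1983053/546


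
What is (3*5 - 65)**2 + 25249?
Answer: 27749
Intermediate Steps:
(3*5 - 65)**2 + 25249 = (15 - 65)**2 + 25249 = (-50)**2 + 25249 = 2500 + 25249 = 27749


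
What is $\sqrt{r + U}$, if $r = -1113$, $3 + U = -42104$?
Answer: $2 i \sqrt{10805} \approx 207.89 i$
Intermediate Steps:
$U = -42107$ ($U = -3 - 42104 = -42107$)
$\sqrt{r + U} = \sqrt{-1113 - 42107} = \sqrt{-43220} = 2 i \sqrt{10805}$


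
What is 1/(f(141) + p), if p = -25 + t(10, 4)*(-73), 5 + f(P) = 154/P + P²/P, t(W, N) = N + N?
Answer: -141/66539 ≈ -0.0021191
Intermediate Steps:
t(W, N) = 2*N
f(P) = -5 + P + 154/P (f(P) = -5 + (154/P + P²/P) = -5 + (154/P + P) = -5 + (P + 154/P) = -5 + P + 154/P)
p = -609 (p = -25 + (2*4)*(-73) = -25 + 8*(-73) = -25 - 584 = -609)
1/(f(141) + p) = 1/((-5 + 141 + 154/141) - 609) = 1/(19330/141 - 609) = 1/(-66539/141) = -141/66539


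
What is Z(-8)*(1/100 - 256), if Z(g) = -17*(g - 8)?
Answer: -1740732/25 ≈ -69629.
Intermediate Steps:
Z(g) = 136 - 17*g (Z(g) = -17*(-8 + g) = 136 - 17*g)
Z(-8)*(1/100 - 256) = (136 - 17*(-8))*(1/100 - 256) = (136 + 136)*(1/100 - 256) = 272*(-25599/100) = -1740732/25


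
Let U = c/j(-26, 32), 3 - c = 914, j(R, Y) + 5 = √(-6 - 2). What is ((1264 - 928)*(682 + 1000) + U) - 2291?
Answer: 18578968/33 + 1822*I*√2/33 ≈ 5.63e+5 + 78.082*I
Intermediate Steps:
j(R, Y) = -5 + 2*I*√2 (j(R, Y) = -5 + √(-6 - 2) = -5 + √(-8) = -5 + 2*I*√2)
c = -911 (c = 3 - 1*914 = 3 - 914 = -911)
U = -911/(-5 + 2*I*√2) ≈ 138.03 + 78.082*I
((1264 - 928)*(682 + 1000) + U) - 2291 = ((1264 - 928)*(682 + 1000) + (4555/33 + 1822*I*√2/33)) - 2291 = (336*1682 + (4555/33 + 1822*I*√2/33)) - 2291 = (565152 + (4555/33 + 1822*I*√2/33)) - 2291 = (18654571/33 + 1822*I*√2/33) - 2291 = 18578968/33 + 1822*I*√2/33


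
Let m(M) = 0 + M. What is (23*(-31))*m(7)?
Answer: -4991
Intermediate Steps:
m(M) = M
(23*(-31))*m(7) = (23*(-31))*7 = -713*7 = -4991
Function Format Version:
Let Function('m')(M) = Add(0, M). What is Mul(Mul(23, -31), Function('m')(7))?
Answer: -4991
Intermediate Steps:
Function('m')(M) = M
Mul(Mul(23, -31), Function('m')(7)) = Mul(Mul(23, -31), 7) = Mul(-713, 7) = -4991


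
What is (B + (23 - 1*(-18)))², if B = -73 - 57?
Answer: 7921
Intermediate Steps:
B = -130
(B + (23 - 1*(-18)))² = (-130 + (23 - 1*(-18)))² = (-130 + (23 + 18))² = (-130 + 41)² = (-89)² = 7921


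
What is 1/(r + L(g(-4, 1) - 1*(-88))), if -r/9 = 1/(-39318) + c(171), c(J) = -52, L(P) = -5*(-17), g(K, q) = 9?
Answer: 13106/7247621 ≈ 0.0018083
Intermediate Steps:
L(P) = 85
r = 6133611/13106 (r = -9*(1/(-39318) - 52) = -9*(-1/39318 - 52) = -9*(-2044537/39318) = 6133611/13106 ≈ 468.00)
1/(r + L(g(-4, 1) - 1*(-88))) = 1/(6133611/13106 + 85) = 1/(7247621/13106) = 13106/7247621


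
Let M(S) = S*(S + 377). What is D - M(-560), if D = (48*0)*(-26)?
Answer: -102480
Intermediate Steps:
M(S) = S*(377 + S)
D = 0 (D = 0*(-26) = 0)
D - M(-560) = 0 - (-560)*(377 - 560) = 0 - (-560)*(-183) = 0 - 1*102480 = 0 - 102480 = -102480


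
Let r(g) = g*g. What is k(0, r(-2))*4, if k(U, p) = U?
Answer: 0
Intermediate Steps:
r(g) = g²
k(0, r(-2))*4 = 0*4 = 0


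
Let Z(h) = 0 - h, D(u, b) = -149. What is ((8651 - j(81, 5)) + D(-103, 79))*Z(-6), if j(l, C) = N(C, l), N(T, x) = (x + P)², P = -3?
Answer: 14508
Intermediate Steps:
N(T, x) = (-3 + x)² (N(T, x) = (x - 3)² = (-3 + x)²)
j(l, C) = (-3 + l)²
Z(h) = -h
((8651 - j(81, 5)) + D(-103, 79))*Z(-6) = ((8651 - (-3 + 81)²) - 149)*(-1*(-6)) = ((8651 - 1*78²) - 149)*6 = ((8651 - 1*6084) - 149)*6 = ((8651 - 6084) - 149)*6 = (2567 - 149)*6 = 2418*6 = 14508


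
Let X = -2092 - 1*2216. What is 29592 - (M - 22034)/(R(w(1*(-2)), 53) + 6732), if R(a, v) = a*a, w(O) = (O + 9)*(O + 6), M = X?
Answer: 111219907/3758 ≈ 29596.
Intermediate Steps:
X = -4308 (X = -2092 - 2216 = -4308)
M = -4308
w(O) = (6 + O)*(9 + O) (w(O) = (9 + O)*(6 + O) = (6 + O)*(9 + O))
R(a, v) = a²
29592 - (M - 22034)/(R(w(1*(-2)), 53) + 6732) = 29592 - (-4308 - 22034)/((54 + (1*(-2))² + 15*(1*(-2)))² + 6732) = 29592 - (-26342)/((54 + (-2)² + 15*(-2))² + 6732) = 29592 - (-26342)/((54 + 4 - 30)² + 6732) = 29592 - (-26342)/(28² + 6732) = 29592 - (-26342)/(784 + 6732) = 29592 - (-26342)/7516 = 29592 - 1*(-13171/3758) = 29592 + 13171/3758 = 111219907/3758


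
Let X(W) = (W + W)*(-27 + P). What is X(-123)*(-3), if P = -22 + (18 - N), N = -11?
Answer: -14760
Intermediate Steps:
P = 7 (P = -22 + (18 - 1*(-11)) = -22 + (18 + 11) = -22 + 29 = 7)
X(W) = -40*W (X(W) = (W + W)*(-27 + 7) = (2*W)*(-20) = -40*W)
X(-123)*(-3) = -40*(-123)*(-3) = 4920*(-3) = -14760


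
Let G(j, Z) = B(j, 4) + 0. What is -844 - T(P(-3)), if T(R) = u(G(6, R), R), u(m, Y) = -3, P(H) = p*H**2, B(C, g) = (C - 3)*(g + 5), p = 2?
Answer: -841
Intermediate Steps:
B(C, g) = (-3 + C)*(5 + g)
G(j, Z) = -27 + 9*j (G(j, Z) = (-15 - 3*4 + 5*j + j*4) + 0 = (-15 - 12 + 5*j + 4*j) + 0 = (-27 + 9*j) + 0 = -27 + 9*j)
P(H) = 2*H**2
T(R) = -3
-844 - T(P(-3)) = -844 - 1*(-3) = -844 + 3 = -841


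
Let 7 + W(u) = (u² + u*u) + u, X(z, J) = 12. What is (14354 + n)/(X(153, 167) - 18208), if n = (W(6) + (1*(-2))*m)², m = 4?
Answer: -18323/18196 ≈ -1.0070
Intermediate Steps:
W(u) = -7 + u + 2*u² (W(u) = -7 + ((u² + u*u) + u) = -7 + ((u² + u²) + u) = -7 + (2*u² + u) = -7 + (u + 2*u²) = -7 + u + 2*u²)
n = 3969 (n = ((-7 + 6 + 2*6²) + (1*(-2))*4)² = ((-7 + 6 + 2*36) - 2*4)² = ((-7 + 6 + 72) - 8)² = (71 - 8)² = 63² = 3969)
(14354 + n)/(X(153, 167) - 18208) = (14354 + 3969)/(12 - 18208) = 18323/(-18196) = 18323*(-1/18196) = -18323/18196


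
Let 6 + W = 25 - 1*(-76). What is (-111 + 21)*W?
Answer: -8550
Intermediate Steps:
W = 95 (W = -6 + (25 - 1*(-76)) = -6 + (25 + 76) = -6 + 101 = 95)
(-111 + 21)*W = (-111 + 21)*95 = -90*95 = -8550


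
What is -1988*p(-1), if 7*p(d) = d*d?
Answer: -284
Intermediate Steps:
p(d) = d²/7 (p(d) = (d*d)/7 = d²/7)
-1988*p(-1) = -284*(-1)² = -284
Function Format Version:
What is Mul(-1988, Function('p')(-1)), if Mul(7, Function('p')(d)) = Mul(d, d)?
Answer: -284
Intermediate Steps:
Function('p')(d) = Mul(Rational(1, 7), Pow(d, 2)) (Function('p')(d) = Mul(Rational(1, 7), Mul(d, d)) = Mul(Rational(1, 7), Pow(d, 2)))
Mul(-1988, Function('p')(-1)) = Mul(-1988, Mul(Rational(1, 7), Pow(-1, 2))) = Mul(-1988, Mul(Rational(1, 7), 1)) = Mul(-1988, Rational(1, 7)) = -284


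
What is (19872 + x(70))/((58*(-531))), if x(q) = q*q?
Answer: -12386/15399 ≈ -0.80434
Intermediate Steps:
x(q) = q²
(19872 + x(70))/((58*(-531))) = (19872 + 70²)/((58*(-531))) = (19872 + 4900)/(-30798) = 24772*(-1/30798) = -12386/15399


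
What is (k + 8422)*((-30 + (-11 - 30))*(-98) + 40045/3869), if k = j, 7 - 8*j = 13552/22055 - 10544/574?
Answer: 1045658166411859407/17810864120 ≈ 5.8709e+7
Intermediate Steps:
j = 14244821/4603480 (j = 7/8 - (13552/22055 - 10544/574)/8 = 7/8 - (13552*(1/22055) - 10544*1/574)/8 = 7/8 - (1232/2005 - 5272/287)/8 = 7/8 - ⅛*(-10216776/575435) = 7/8 + 1277097/575435 = 14244821/4603480 ≈ 3.0944)
k = 14244821/4603480 ≈ 3.0944
(k + 8422)*((-30 + (-11 - 30))*(-98) + 40045/3869) = (14244821/4603480 + 8422)*((-30 + (-11 - 30))*(-98) + 40045/3869) = 38784753381*((-30 - 41)*(-98) + 40045*(1/3869))/4603480 = 38784753381*(-71*(-98) + 40045/3869)/4603480 = 38784753381*(6958 + 40045/3869)/4603480 = (38784753381/4603480)*(26960547/3869) = 1045658166411859407/17810864120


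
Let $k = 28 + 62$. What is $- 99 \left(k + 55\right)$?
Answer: $-14355$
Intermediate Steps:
$k = 90$
$- 99 \left(k + 55\right) = - 99 \left(90 + 55\right) = \left(-99\right) 145 = -14355$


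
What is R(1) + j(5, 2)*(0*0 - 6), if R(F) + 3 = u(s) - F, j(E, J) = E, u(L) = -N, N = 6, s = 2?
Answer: -40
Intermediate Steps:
u(L) = -6 (u(L) = -1*6 = -6)
R(F) = -9 - F (R(F) = -3 + (-6 - F) = -9 - F)
R(1) + j(5, 2)*(0*0 - 6) = (-9 - 1*1) + 5*(0*0 - 6) = (-9 - 1) + 5*(0 - 6) = -10 + 5*(-6) = -10 - 30 = -40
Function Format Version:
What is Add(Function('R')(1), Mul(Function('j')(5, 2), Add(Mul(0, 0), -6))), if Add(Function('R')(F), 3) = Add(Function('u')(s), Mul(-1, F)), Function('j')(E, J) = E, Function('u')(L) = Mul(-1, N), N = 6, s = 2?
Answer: -40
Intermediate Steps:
Function('u')(L) = -6 (Function('u')(L) = Mul(-1, 6) = -6)
Function('R')(F) = Add(-9, Mul(-1, F)) (Function('R')(F) = Add(-3, Add(-6, Mul(-1, F))) = Add(-9, Mul(-1, F)))
Add(Function('R')(1), Mul(Function('j')(5, 2), Add(Mul(0, 0), -6))) = Add(Add(-9, Mul(-1, 1)), Mul(5, Add(Mul(0, 0), -6))) = Add(Add(-9, -1), Mul(5, Add(0, -6))) = Add(-10, Mul(5, -6)) = Add(-10, -30) = -40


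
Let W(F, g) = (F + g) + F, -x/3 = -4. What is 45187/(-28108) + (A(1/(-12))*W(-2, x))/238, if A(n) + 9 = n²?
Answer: -4106803/2150262 ≈ -1.9099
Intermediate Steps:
x = 12 (x = -3*(-4) = 12)
A(n) = -9 + n²
W(F, g) = g + 2*F
45187/(-28108) + (A(1/(-12))*W(-2, x))/238 = 45187/(-28108) + ((-9 + (1/(-12))²)*(12 + 2*(-2)))/238 = 45187*(-1/28108) + ((-9 + (-1/12)²)*(12 - 4))*(1/238) = -45187/28108 + ((-9 + 1/144)*8)*(1/238) = -45187/28108 - 1295/144*8*(1/238) = -45187/28108 - 1295/18*1/238 = -45187/28108 - 185/612 = -4106803/2150262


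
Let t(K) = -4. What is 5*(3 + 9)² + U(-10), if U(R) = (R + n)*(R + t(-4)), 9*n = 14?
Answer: 7544/9 ≈ 838.22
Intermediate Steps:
n = 14/9 (n = (⅑)*14 = 14/9 ≈ 1.5556)
U(R) = (-4 + R)*(14/9 + R) (U(R) = (R + 14/9)*(R - 4) = (14/9 + R)*(-4 + R) = (-4 + R)*(14/9 + R))
5*(3 + 9)² + U(-10) = 5*(3 + 9)² + (-56/9 + (-10)² - 22/9*(-10)) = 5*12² + (-56/9 + 100 + 220/9) = 5*144 + 1064/9 = 720 + 1064/9 = 7544/9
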